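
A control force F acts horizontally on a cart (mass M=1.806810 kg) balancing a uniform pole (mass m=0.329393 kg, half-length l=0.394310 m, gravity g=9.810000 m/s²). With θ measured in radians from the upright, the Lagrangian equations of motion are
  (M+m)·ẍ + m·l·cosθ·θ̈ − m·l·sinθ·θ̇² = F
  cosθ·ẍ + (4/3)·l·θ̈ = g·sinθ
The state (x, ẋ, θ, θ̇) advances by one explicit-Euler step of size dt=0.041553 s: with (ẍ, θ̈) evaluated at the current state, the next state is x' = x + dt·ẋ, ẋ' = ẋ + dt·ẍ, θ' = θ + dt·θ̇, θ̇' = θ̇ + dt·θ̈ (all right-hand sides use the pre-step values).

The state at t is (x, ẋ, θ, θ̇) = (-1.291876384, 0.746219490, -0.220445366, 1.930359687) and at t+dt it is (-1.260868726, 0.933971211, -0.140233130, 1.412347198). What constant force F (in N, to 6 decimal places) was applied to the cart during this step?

F = 8.178002 N

ẍ = (ẋ'−ẋ)/dt = (0.933971211−0.746219490)/0.041553 = 4.518367
θ̈ = (θ̇'−θ̇)/dt = (1.412347198−1.930359687)/0.041553 = -12.466308
sinθ=-0.218664, cosθ=0.975800
F = (M+m)·ẍ + m·l·cosθ·θ̈ − m·l·sinθ·θ̇² = 9.652150 + -1.579977 − -0.105829 = 8.178002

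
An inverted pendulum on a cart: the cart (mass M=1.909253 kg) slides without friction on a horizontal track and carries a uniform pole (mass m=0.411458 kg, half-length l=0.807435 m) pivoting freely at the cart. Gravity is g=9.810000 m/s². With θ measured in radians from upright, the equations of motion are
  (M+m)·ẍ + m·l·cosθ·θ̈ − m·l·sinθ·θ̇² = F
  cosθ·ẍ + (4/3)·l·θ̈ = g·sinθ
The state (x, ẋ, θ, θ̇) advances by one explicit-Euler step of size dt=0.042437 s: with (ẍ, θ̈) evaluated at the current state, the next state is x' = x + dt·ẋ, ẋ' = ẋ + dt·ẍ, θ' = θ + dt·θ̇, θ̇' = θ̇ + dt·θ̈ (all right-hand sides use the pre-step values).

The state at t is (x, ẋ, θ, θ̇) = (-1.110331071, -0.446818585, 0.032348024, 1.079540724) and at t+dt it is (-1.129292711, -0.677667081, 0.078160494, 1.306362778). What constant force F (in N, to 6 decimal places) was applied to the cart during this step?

ẍ = (ẋ'−ẋ)/dt = (-0.677667081−-0.446818585)/0.042437 = -5.439793
θ̈ = (θ̇'−θ̇)/dt = (1.306362778−1.079540724)/0.042437 = 5.344913
sinθ=0.032342, cosθ=0.999477
F = (M+m)·ẍ + m·l·cosθ·θ̈ − m·l·sinθ·θ̇² = -12.624187 + 1.774788 − 0.012522 = -10.861922

F = -10.861922 N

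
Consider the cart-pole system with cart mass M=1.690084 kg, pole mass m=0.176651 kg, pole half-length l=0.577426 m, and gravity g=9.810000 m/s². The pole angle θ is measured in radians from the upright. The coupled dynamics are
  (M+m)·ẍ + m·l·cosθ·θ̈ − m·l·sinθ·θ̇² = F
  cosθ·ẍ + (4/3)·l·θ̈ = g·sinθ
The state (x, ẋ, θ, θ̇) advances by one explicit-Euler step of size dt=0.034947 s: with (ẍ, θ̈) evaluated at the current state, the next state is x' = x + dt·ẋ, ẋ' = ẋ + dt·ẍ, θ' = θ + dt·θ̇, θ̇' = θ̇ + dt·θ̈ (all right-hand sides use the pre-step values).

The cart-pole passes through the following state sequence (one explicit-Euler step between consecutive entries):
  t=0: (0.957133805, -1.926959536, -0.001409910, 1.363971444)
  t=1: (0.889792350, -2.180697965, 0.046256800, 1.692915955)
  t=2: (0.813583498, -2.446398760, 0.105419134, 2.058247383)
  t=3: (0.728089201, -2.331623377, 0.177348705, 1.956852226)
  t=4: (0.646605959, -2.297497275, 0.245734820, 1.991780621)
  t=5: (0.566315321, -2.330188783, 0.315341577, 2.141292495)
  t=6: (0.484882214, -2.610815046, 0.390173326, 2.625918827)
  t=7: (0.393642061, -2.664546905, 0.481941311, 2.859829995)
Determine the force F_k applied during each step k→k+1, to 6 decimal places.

F_0 = -12.593350 N
F_1 = -13.141053 N
F_2 = 5.791084 N
F_3 = 1.854326 N
F_4 = -1.421414 N
F_5 = -13.790261 N
F_6 = -2.506246 N

step 0→1:
  ẍ = (ẋ'−ẋ)/dt = (-2.180697965−-1.926959536)/0.034947 = -7.260664
  θ̈ = (θ̇'−θ̇)/dt = (1.692915955−1.363971444)/0.034947 = 9.412668
  sinθ=-0.001410, cosθ=0.999999
  F = (M+m)·ẍ + m·l·cosθ·θ̈ − m·l·sinθ·θ̇² = -13.553736 + 0.960118 − -0.000268 = -12.593350
step 1→2:
  ẍ = (ẋ'−ẋ)/dt = (-2.446398760−-2.180697965)/0.034947 = -7.602964
  θ̈ = (θ̇'−θ̇)/dt = (2.058247383−1.692915955)/0.034947 = 10.453871
  sinθ=0.046240, cosθ=0.998930
  F = (M+m)·ẍ + m·l·cosθ·θ̈ − m·l·sinθ·θ̇² = -14.192720 + 1.065184 − 0.013518 = -13.141053
step 2→3:
  ẍ = (ẋ'−ẋ)/dt = (-2.331623377−-2.446398760)/0.034947 = 3.284270
  θ̈ = (θ̇'−θ̇)/dt = (1.956852226−2.058247383)/0.034947 = -2.901398
  sinθ=0.105224, cosθ=0.994449
  F = (M+m)·ẍ + m·l·cosθ·θ̈ − m·l·sinθ·θ̇² = 6.130862 + -0.294308 − 0.045470 = 5.791084
step 3→4:
  ẍ = (ẋ'−ẋ)/dt = (-2.297497275−-2.331623377)/0.034947 = 0.976510
  θ̈ = (θ̇'−θ̇)/dt = (1.991780621−1.956852226)/0.034947 = 0.999468
  sinθ=0.176420, cosθ=0.984315
  F = (M+m)·ẍ + m·l·cosθ·θ̈ − m·l·sinθ·θ̇² = 1.822886 + 0.100350 − 0.068909 = 1.854326
step 4→5:
  ẍ = (ẋ'−ẋ)/dt = (-2.330188783−-2.297497275)/0.034947 = -0.935460
  θ̈ = (θ̇'−θ̇)/dt = (2.141292495−1.991780621)/0.034947 = 4.278246
  sinθ=0.243269, cosθ=0.969959
  F = (M+m)·ẍ + m·l·cosθ·θ̈ − m·l·sinθ·θ̇² = -1.746255 + 0.423284 − 0.098442 = -1.421414
step 5→6:
  ẍ = (ẋ'−ẋ)/dt = (-2.610815046−-2.330188783)/0.034947 = -8.030053
  θ̈ = (θ̇'−θ̇)/dt = (2.625918827−2.141292495)/0.034947 = 13.867466
  sinθ=0.310141, cosθ=0.950690
  F = (M+m)·ẍ + m·l·cosθ·θ̈ − m·l·sinθ·θ̇² = -14.989981 + 1.344772 − 0.145052 = -13.790261
step 6→7:
  ẍ = (ẋ'−ẋ)/dt = (-2.664546905−-2.610815046)/0.034947 = -1.537524
  θ̈ = (θ̇'−θ̇)/dt = (2.859829995−2.625918827)/0.034947 = 6.693312
  sinθ=0.380349, cosθ=0.924843
  F = (M+m)·ẍ + m·l·cosθ·θ̈ − m·l·sinθ·θ̇² = -2.870150 + 0.631425 − 0.267520 = -2.506246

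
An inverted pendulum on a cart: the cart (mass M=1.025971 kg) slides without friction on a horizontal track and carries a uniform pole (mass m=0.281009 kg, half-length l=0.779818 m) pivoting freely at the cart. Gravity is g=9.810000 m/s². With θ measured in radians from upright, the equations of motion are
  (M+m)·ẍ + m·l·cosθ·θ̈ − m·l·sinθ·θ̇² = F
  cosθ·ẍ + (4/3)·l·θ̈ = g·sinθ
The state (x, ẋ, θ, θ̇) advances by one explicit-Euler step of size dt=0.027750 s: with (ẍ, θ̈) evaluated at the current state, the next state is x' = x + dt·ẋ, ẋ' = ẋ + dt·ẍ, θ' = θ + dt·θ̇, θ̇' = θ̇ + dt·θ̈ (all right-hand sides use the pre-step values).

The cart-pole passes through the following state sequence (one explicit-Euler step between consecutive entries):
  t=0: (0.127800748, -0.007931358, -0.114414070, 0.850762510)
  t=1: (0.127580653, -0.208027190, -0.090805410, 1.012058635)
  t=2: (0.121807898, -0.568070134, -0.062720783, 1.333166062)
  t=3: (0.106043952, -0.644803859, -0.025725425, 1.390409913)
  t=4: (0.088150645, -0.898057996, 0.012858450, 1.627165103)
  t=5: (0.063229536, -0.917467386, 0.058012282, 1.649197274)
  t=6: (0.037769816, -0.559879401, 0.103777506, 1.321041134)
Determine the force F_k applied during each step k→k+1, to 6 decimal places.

step 0→1:
  ẍ = (ẋ'−ẋ)/dt = (-0.208027190−-0.007931358)/0.027750 = -7.210661
  θ̈ = (θ̇'−θ̇)/dt = (1.012058635−0.850762510)/0.027750 = 5.812473
  sinθ=-0.114165, cosθ=0.993462
  F = (M+m)·ẍ + m·l·cosθ·θ̈ − m·l·sinθ·θ̇² = -9.424189 + 1.265394 − -0.018108 = -8.140688
step 1→2:
  ẍ = (ẋ'−ẋ)/dt = (-0.568070134−-0.208027190)/0.027750 = -12.974521
  θ̈ = (θ̇'−θ̇)/dt = (1.333166062−1.012058635)/0.027750 = 11.571439
  sinθ=-0.090681, cosθ=0.995880
  F = (M+m)·ẍ + m·l·cosθ·θ̈ − m·l·sinθ·θ̇² = -16.957439 + 2.525270 − -0.020354 = -14.411815
step 2→3:
  ẍ = (ẋ'−ẋ)/dt = (-0.644803859−-0.568070134)/0.027750 = -2.765179
  θ̈ = (θ̇'−θ̇)/dt = (1.390409913−1.333166062)/0.027750 = 2.062841
  sinθ=-0.062680, cosθ=0.998034
  F = (M+m)·ẍ + m·l·cosθ·θ̈ − m·l·sinθ·θ̇² = -3.614034 + 0.451154 − -0.024412 = -3.138468
step 3→4:
  ẍ = (ẋ'−ẋ)/dt = (-0.898057996−-0.644803859)/0.027750 = -9.126275
  θ̈ = (θ̇'−θ̇)/dt = (1.627165103−1.390409913)/0.027750 = 8.531719
  sinθ=-0.025723, cosθ=0.999669
  F = (M+m)·ẍ + m·l·cosθ·θ̈ − m·l·sinθ·θ̇² = -11.927859 + 1.868987 − -0.010897 = -10.047975
step 4→5:
  ẍ = (ẋ'−ẋ)/dt = (-0.917467386−-0.898057996)/0.027750 = -0.699437
  θ̈ = (θ̇'−θ̇)/dt = (1.649197274−1.627165103)/0.027750 = 0.793952
  sinθ=0.012858, cosθ=0.999917
  F = (M+m)·ẍ + m·l·cosθ·θ̈ − m·l·sinθ·θ̇² = -0.914151 + 0.173969 − 0.007460 = -0.747642
step 5→6:
  ẍ = (ẋ'−ẋ)/dt = (-0.559879401−-0.917467386)/0.027750 = 12.886053
  θ̈ = (θ̇'−θ̇)/dt = (1.321041134−1.649197274)/0.027750 = -11.825446
  sinθ=0.057980, cosθ=0.998318
  F = (M+m)·ẍ + m·l·cosθ·θ̈ − m·l·sinθ·θ̇² = 16.841814 + -2.587020 − 0.034557 = 14.220237

F_0 = -8.140688 N
F_1 = -14.411815 N
F_2 = -3.138468 N
F_3 = -10.047975 N
F_4 = -0.747642 N
F_5 = 14.220237 N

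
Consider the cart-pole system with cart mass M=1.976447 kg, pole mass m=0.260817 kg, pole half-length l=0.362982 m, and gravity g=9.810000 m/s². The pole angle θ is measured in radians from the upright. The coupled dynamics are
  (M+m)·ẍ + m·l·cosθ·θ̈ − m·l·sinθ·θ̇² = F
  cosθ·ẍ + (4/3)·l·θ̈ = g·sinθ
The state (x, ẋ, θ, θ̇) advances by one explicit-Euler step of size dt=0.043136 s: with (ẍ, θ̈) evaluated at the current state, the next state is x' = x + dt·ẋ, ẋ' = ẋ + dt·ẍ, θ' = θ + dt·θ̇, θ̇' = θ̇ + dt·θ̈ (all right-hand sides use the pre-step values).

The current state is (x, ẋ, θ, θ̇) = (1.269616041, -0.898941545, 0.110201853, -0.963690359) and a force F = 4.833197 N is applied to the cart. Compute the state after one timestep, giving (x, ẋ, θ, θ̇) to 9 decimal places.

sinθ=0.109978932, cosθ=0.993933919
temp = (F + m·l·θ̇²·sinθ)/(M+m) = (4.833197 + 0.009669533)/2.237264 = 2.164637939
θ̈ = (g·sinθ − cosθ·temp)/(l·(4/3 − m·cos²θ/(M+m))) = -2.425784463
ẍ = temp − m·l·θ̈·cosθ/(M+m) = 2.266664552
Euler: x'=1.269616041+0.043136·-0.898941545=1.230839299, ẋ'=-0.898941545+0.043136·2.266664552=-0.801166703
       θ'=0.110201853+0.043136·-0.963690359=0.068632106, θ̇'=-0.963690359+0.043136·-2.425784463=-1.068328998

(1.230839299, -0.801166703, 0.068632106, -1.068328998)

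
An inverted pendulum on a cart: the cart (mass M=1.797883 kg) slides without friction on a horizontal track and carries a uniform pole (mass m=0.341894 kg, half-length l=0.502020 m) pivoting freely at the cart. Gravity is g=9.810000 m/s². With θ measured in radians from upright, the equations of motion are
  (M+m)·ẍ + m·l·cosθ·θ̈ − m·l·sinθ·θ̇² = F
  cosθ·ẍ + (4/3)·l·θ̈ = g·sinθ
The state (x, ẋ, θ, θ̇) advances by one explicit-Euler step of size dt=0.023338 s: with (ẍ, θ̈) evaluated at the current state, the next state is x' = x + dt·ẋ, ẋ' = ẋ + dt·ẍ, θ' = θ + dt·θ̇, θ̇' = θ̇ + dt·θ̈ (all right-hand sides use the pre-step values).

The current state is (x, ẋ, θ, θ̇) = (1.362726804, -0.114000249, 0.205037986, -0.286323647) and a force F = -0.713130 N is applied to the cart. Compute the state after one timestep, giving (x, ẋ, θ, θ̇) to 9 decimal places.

(1.360066266, -0.128931016, 0.198355765, -0.194844663)

sinθ=0.203604350, cosθ=0.979053251
temp = (F + m·l·θ̇²·sinθ)/(M+m) = (-0.713130 + 0.002864930)/2.139777 = -0.331934155
θ̈ = (g·sinθ − cosθ·temp)/(l·(4/3 − m·cos²θ/(M+m))) = 3.919743946
ẍ = temp − m·l·θ̈·cosθ/(M+m) = -0.639762066
Euler: x'=1.362726804+0.023338·-0.114000249=1.360066266, ẋ'=-0.114000249+0.023338·-0.639762066=-0.128931016
       θ'=0.205037986+0.023338·-0.286323647=0.198355765, θ̇'=-0.286323647+0.023338·3.919743946=-0.194844663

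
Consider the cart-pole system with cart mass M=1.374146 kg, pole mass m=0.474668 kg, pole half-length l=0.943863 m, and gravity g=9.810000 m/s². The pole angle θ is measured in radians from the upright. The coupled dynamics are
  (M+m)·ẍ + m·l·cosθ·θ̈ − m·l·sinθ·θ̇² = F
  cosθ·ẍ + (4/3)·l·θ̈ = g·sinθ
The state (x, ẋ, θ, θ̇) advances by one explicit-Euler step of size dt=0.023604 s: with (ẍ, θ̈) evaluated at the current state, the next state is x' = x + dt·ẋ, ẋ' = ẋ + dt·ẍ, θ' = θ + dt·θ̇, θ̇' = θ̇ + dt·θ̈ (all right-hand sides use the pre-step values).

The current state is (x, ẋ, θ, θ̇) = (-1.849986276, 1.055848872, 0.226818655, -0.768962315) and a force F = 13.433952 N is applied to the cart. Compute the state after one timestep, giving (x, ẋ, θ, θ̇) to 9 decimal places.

sinθ=0.224878806, cosθ=0.974386742
temp = (F + m·l·θ̇²·sinθ)/(M+m) = (13.433952 + 0.059574109)/1.848814 = 7.298476812
θ̈ = (g·sinθ − cosθ·temp)/(l·(4/3 − m·cos²θ/(M+m))) = -4.769965465
ẍ = temp − m·l·θ̈·cosθ/(M+m) = 8.424772175
Euler: x'=-1.849986276+0.023604·1.055848872=-1.825064019, ẋ'=1.055848872+0.023604·8.424772175=1.254707194
       θ'=0.226818655+0.023604·-0.768962315=0.208668069, θ̇'=-0.768962315+0.023604·-4.769965465=-0.881552580

(-1.825064019, 1.254707194, 0.208668069, -0.881552580)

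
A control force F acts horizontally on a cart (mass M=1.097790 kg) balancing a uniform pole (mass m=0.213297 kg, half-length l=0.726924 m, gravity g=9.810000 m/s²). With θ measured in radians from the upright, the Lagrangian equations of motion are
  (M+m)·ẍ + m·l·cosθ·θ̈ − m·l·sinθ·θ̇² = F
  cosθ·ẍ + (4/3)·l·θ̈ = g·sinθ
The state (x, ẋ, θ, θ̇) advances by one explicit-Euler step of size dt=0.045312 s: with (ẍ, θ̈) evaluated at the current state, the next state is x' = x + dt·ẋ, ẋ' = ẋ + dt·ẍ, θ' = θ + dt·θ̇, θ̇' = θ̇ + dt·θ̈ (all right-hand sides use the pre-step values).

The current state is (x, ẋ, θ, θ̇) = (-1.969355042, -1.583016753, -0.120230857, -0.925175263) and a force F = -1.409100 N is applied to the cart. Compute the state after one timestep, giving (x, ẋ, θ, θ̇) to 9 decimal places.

(-2.041084697, -1.631657507, -0.162152399, -0.930360423)

sinθ=-0.119941401, cosθ=0.992780973
temp = (F + m·l·θ̇²·sinθ)/(M+m) = (-1.409100 + -0.015918088)/1.311087 = -1.086898190
θ̈ = (g·sinθ − cosθ·temp)/(l·(4/3 − m·cos²θ/(M+m))) = -0.114432381
ẍ = temp − m·l·θ̈·cosθ/(M+m) = -1.073462975
Euler: x'=-1.969355042+0.045312·-1.583016753=-2.041084697, ẋ'=-1.583016753+0.045312·-1.073462975=-1.631657507
       θ'=-0.120230857+0.045312·-0.925175263=-0.162152399, θ̇'=-0.925175263+0.045312·-0.114432381=-0.930360423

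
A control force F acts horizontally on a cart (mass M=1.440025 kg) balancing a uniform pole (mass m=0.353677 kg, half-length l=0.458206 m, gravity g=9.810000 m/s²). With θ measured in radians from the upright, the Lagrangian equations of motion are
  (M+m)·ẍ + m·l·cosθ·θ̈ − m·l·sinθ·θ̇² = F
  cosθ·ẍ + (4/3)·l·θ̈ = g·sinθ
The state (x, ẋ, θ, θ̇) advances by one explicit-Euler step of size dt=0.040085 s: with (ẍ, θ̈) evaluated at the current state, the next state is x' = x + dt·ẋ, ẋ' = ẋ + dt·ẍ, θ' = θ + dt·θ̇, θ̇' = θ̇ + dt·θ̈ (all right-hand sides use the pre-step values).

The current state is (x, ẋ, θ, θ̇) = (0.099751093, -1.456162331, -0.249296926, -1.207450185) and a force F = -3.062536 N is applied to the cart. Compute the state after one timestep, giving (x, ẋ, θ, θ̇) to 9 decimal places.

(0.041380826, -1.521007178, -0.297697567, -1.263395767)

sinθ=-0.246722681, cosθ=0.969086126
temp = (F + m·l·θ̇²·sinθ)/(M+m) = (-3.062536 + -0.058292826)/1.793702 = -1.739881444
θ̈ = (g·sinθ − cosθ·temp)/(l·(4/3 − m·cos²θ/(M+m))) = -1.395673746
ẍ = temp − m·l·θ̈·cosθ/(M+m) = -1.617683589
Euler: x'=0.099751093+0.040085·-1.456162331=0.041380826, ẋ'=-1.456162331+0.040085·-1.617683589=-1.521007178
       θ'=-0.249296926+0.040085·-1.207450185=-0.297697567, θ̇'=-1.207450185+0.040085·-1.395673746=-1.263395767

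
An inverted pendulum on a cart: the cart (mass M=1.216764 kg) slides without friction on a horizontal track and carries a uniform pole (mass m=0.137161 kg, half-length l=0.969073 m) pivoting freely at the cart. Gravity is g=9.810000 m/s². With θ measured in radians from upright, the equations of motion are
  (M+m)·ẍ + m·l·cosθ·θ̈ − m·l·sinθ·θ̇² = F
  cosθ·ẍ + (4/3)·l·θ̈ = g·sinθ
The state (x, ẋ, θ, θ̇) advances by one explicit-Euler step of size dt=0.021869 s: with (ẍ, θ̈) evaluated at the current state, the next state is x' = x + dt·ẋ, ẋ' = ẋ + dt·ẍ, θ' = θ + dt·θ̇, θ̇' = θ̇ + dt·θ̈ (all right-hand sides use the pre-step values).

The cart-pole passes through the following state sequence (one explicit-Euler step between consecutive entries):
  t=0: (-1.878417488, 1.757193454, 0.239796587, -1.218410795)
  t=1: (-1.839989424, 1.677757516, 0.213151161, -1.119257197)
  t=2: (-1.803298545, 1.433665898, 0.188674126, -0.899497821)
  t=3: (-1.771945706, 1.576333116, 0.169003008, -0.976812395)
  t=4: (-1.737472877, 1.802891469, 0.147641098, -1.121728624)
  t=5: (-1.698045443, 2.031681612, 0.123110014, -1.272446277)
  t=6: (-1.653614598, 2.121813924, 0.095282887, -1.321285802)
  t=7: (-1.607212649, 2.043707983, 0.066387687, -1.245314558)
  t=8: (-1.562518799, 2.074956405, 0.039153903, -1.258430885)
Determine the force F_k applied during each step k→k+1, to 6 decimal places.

step 0→1:
  ẍ = (ẋ'−ẋ)/dt = (1.677757516−1.757193454)/0.021869 = -3.632353
  θ̈ = (θ̇'−θ̇)/dt = (-1.119257197−-1.218410795)/0.021869 = 4.533980
  sinθ=0.237505, cosθ=0.971386
  F = (M+m)·ẍ + m·l·cosθ·θ̈ − m·l·sinθ·θ̇² = -4.917934 + 0.585408 − 0.046865 = -4.379391
step 1→2:
  ẍ = (ẋ'−ẋ)/dt = (1.433665898−1.677757516)/0.021869 = -11.161535
  θ̈ = (θ̇'−θ̇)/dt = (-0.899497821−-1.119257197)/0.021869 = 10.048899
  sinθ=0.211541, cosθ=0.977369
  F = (M+m)·ẍ + m·l·cosθ·θ̈ − m·l·sinθ·θ̇² = -15.111882 + 1.305462 − 0.035224 = -13.841644
step 2→3:
  ẍ = (ẋ'−ẋ)/dt = (1.576333116−1.433665898)/0.021869 = 6.523719
  θ̈ = (θ̇'−θ̇)/dt = (-0.976812395−-0.899497821)/0.021869 = -3.535350
  sinθ=0.187557, cosθ=0.982254
  F = (M+m)·ẍ + m·l·cosθ·θ̈ − m·l·sinθ·θ̇² = 8.832627 + -0.461576 − 0.020171 = 8.350880
step 3→4:
  ẍ = (ẋ'−ẋ)/dt = (1.802891469−1.576333116)/0.021869 = 10.359795
  θ̈ = (θ̇'−θ̇)/dt = (-1.121728624−-0.976812395)/0.021869 = -6.626559
  sinθ=0.168200, cosθ=0.985753
  F = (M+m)·ẍ + m·l·cosθ·θ̈ − m·l·sinθ·θ̇² = 14.026385 + -0.868247 − 0.021332 = 13.136806
step 4→5:
  ẍ = (ẋ'−ẋ)/dt = (2.031681612−1.802891469)/0.021869 = 10.461848
  θ̈ = (θ̇'−θ̇)/dt = (-1.272446277−-1.121728624)/0.021869 = -6.891840
  sinθ=0.147105, cosθ=0.989121
  F = (M+m)·ẍ + m·l·cosθ·θ̈ − m·l·sinθ·θ̇² = 14.164557 + -0.906091 − 0.024603 = 13.233863
step 5→6:
  ẍ = (ẋ'−ẋ)/dt = (2.121813924−2.031681612)/0.021869 = 4.121465
  θ̈ = (θ̇'−θ̇)/dt = (-1.321285802−-1.272446277)/0.021869 = -2.233277
  sinθ=0.122799, cosθ=0.992432
  F = (M+m)·ẍ + m·l·cosθ·θ̈ − m·l·sinθ·θ̇² = 5.580154 + -0.294598 − 0.026428 = 5.259128
step 6→7:
  ẍ = (ẋ'−ẋ)/dt = (2.043707983−2.121813924)/0.021869 = -3.571537
  θ̈ = (θ̇'−θ̇)/dt = (-1.245314558−-1.321285802)/0.021869 = 3.473924
  sinθ=0.095139, cosθ=0.995464
  F = (M+m)·ẍ + m·l·cosθ·θ̈ − m·l·sinθ·θ̇² = -4.835593 + 0.459656 − 0.022077 = -4.398014
step 7→8:
  ẍ = (ẋ'−ẋ)/dt = (2.074956405−2.043707983)/0.021869 = 1.428891
  θ̈ = (θ̇'−θ̇)/dt = (-1.258430885−-1.245314558)/0.021869 = -0.599768
  sinθ=0.066339, cosθ=0.997797
  F = (M+m)·ẍ + m·l·cosθ·θ̈ − m·l·sinθ·θ̇² = 1.934612 + -0.079545 − 0.013675 = 1.841392

F_0 = -4.379391 N
F_1 = -13.841644 N
F_2 = 8.350880 N
F_3 = 13.136806 N
F_4 = 13.233863 N
F_5 = 5.259128 N
F_6 = -4.398014 N
F_7 = 1.841392 N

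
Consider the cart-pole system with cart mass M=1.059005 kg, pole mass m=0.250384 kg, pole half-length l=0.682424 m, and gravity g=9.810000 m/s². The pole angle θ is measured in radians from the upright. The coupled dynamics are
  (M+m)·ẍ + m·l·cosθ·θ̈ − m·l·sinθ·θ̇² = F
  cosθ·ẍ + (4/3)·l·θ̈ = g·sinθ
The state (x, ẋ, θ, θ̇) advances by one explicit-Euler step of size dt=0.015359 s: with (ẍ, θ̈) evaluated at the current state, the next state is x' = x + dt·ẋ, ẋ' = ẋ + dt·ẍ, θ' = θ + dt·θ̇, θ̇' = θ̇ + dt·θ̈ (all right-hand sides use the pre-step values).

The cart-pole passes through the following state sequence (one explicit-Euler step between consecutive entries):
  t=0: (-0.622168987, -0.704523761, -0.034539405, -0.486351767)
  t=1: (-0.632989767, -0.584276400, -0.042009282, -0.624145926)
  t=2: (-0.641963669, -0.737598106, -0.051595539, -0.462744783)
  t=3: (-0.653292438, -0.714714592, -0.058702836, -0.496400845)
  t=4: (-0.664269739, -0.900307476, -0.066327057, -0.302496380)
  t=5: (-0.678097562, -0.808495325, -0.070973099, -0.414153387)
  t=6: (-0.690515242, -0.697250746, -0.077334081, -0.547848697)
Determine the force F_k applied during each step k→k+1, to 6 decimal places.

step 0→1:
  ẍ = (ẋ'−ẋ)/dt = (-0.584276400−-0.704523761)/0.015359 = 7.829114
  θ̈ = (θ̇'−θ̇)/dt = (-0.624145926−-0.486351767)/0.015359 = -8.971558
  sinθ=-0.034533, cosθ=0.999404
  F = (M+m)·ẍ + m·l·cosθ·θ̈ − m·l·sinθ·θ̇² = 10.251356 + -1.532038 − -0.001396 = 8.720713
step 1→2:
  ẍ = (ẋ'−ẋ)/dt = (-0.737598106−-0.584276400)/0.015359 = -9.982532
  θ̈ = (θ̇'−θ̇)/dt = (-0.462744783−-0.624145926)/0.015359 = 10.508571
  sinθ=-0.041997, cosθ=0.999118
  F = (M+m)·ẍ + m·l·cosθ·θ̈ − m·l·sinθ·θ̇² = -13.071017 + 1.793995 − -0.002795 = -11.274227
step 2→3:
  ẍ = (ẋ'−ẋ)/dt = (-0.714714592−-0.737598106)/0.015359 = 1.489909
  θ̈ = (θ̇'−θ̇)/dt = (-0.496400845−-0.462744783)/0.015359 = -2.191293
  sinθ=-0.051573, cosθ=0.998669
  F = (M+m)·ẍ + m·l·cosθ·θ̈ − m·l·sinθ·θ̇² = 1.950871 + -0.373924 − -0.001887 = 1.578834
step 3→4:
  ẍ = (ẋ'−ẋ)/dt = (-0.900307476−-0.714714592)/0.015359 = -12.083657
  θ̈ = (θ̇'−θ̇)/dt = (-0.302496380−-0.496400845)/0.015359 = 12.624811
  sinθ=-0.058669, cosθ=0.998277
  F = (M+m)·ẍ + m·l·cosθ·θ̈ − m·l·sinθ·θ̇² = -15.822207 + 2.153461 − -0.002470 = -13.666276
step 4→5:
  ẍ = (ẋ'−ẋ)/dt = (-0.808495325−-0.900307476)/0.015359 = 5.977743
  θ̈ = (θ̇'−θ̇)/dt = (-0.414153387−-0.302496380)/0.015359 = -7.269810
  sinθ=-0.066278, cosθ=0.997801
  F = (M+m)·ẍ + m·l·cosθ·θ̈ − m·l·sinθ·θ̇² = 7.827191 + -1.239447 − -0.001036 = 6.588780
step 5→6:
  ẍ = (ẋ'−ẋ)/dt = (-0.697250746−-0.808495325)/0.015359 = 7.242957
  θ̈ = (θ̇'−θ̇)/dt = (-0.547848697−-0.414153387)/0.015359 = -8.704688
  sinθ=-0.070914, cosθ=0.997482
  F = (M+m)·ẍ + m·l·cosθ·θ̈ − m·l·sinθ·θ̇² = 9.483848 + -1.483609 − -0.002078 = 8.002318

F_0 = 8.720713 N
F_1 = -11.274227 N
F_2 = 1.578834 N
F_3 = -13.666276 N
F_4 = 6.588780 N
F_5 = 8.002318 N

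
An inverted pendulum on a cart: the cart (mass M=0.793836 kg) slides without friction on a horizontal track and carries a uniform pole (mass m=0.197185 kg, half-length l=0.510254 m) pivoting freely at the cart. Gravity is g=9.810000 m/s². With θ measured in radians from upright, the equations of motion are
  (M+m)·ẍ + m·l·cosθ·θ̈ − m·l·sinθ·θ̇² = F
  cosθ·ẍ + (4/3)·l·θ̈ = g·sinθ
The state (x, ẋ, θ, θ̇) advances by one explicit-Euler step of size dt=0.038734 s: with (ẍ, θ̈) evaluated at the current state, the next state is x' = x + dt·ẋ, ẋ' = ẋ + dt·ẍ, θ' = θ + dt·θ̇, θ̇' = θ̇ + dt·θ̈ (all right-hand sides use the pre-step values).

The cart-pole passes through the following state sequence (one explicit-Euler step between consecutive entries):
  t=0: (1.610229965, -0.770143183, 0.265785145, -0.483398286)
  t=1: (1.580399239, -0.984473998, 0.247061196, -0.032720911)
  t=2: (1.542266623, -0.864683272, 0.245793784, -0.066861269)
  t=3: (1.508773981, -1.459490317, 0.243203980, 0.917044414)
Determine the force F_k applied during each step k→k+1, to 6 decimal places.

F_0 = -4.360332 N
F_1 = 2.978866 N
F_2 = -12.739473 N

step 0→1:
  ẍ = (ẋ'−ẋ)/dt = (-0.984473998−-0.770143183)/0.038734 = -5.533403
  θ̈ = (θ̇'−θ̇)/dt = (-0.032720911−-0.483398286)/0.038734 = 11.635188
  sinθ=0.262667, cosθ=0.964887
  F = (M+m)·ẍ + m·l·cosθ·θ̈ − m·l·sinθ·θ̇² = -5.483718 + 1.129562 − 0.006176 = -4.360332
step 1→2:
  ẍ = (ẋ'−ẋ)/dt = (-0.864683272−-0.984473998)/0.038734 = 3.092651
  θ̈ = (θ̇'−θ̇)/dt = (-0.066861269−-0.032720911)/0.038734 = -0.881405
  sinθ=0.244555, cosθ=0.969635
  F = (M+m)·ẍ + m·l·cosθ·θ̈ − m·l·sinθ·θ̇² = 3.064882 + -0.085989 − 0.000026 = 2.978866
step 2→3:
  ẍ = (ẋ'−ẋ)/dt = (-1.459490317−-0.864683272)/0.038734 = -15.356200
  θ̈ = (θ̇'−θ̇)/dt = (0.917044414−-0.066861269)/0.038734 = 25.401603
  sinθ=0.243326, cosθ=0.969944
  F = (M+m)·ẍ + m·l·cosθ·θ̈ − m·l·sinθ·θ̇² = -15.218317 + 2.478953 − 0.000109 = -12.739473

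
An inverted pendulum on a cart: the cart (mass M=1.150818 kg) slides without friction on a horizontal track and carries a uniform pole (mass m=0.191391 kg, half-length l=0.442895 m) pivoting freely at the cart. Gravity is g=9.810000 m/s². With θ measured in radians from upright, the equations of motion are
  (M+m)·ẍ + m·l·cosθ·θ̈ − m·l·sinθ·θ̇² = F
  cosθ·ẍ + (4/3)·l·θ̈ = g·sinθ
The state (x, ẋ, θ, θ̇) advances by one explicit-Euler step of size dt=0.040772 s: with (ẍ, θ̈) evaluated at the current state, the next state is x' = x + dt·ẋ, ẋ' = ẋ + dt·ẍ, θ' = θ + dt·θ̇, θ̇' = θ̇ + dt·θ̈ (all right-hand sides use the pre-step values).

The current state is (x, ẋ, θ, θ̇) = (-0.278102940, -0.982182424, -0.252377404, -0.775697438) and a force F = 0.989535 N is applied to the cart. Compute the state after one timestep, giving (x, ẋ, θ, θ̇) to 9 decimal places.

(-0.318148482, -0.937707684, -0.284004140, -1.017755748)

sinθ=-0.249706754, cosθ=0.968321505
temp = (F + m·l·θ̇²·sinθ)/(M+m) = (0.989535 + -0.012736124)/1.342209 = 0.727754676
θ̈ = (g·sinθ − cosθ·temp)/(l·(4/3 − m·cos²θ/(M+m))) = -5.936876038
ẍ = temp − m·l·θ̈·cosθ/(M+m) = 1.090815760
Euler: x'=-0.278102940+0.040772·-0.982182424=-0.318148482, ẋ'=-0.982182424+0.040772·1.090815760=-0.937707684
       θ'=-0.252377404+0.040772·-0.775697438=-0.284004140, θ̇'=-0.775697438+0.040772·-5.936876038=-1.017755748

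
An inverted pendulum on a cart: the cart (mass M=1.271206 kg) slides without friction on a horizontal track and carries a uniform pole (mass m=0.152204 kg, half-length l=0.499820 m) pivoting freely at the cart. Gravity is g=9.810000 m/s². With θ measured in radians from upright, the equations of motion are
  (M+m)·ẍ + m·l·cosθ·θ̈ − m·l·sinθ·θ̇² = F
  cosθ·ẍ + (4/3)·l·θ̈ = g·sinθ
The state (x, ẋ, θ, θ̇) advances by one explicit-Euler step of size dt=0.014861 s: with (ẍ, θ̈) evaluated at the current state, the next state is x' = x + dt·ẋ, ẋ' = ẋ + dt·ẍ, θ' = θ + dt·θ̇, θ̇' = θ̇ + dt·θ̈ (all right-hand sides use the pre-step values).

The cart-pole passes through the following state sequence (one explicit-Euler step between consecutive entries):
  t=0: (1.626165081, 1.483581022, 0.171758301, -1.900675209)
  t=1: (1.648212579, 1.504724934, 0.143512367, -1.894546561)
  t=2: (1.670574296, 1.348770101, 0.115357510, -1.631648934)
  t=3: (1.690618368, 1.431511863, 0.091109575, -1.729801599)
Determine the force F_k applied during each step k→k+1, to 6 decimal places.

step 0→1:
  ẍ = (ẋ'−ẋ)/dt = (1.504724934−1.483581022)/0.014861 = 1.422779
  θ̈ = (θ̇'−θ̇)/dt = (-1.894546561−-1.900675209)/0.014861 = 0.412398
  sinθ=0.170915, cosθ=0.985286
  F = (M+m)·ẍ + m·l·cosθ·θ̈ − m·l·sinθ·θ̇² = 2.025197 + 0.030911 − 0.046972 = 2.009137
step 1→2:
  ẍ = (ẋ'−ẋ)/dt = (1.348770101−1.504724934)/0.014861 = -10.494235
  θ̈ = (θ̇'−θ̇)/dt = (-1.631648934−-1.894546561)/0.014861 = 17.690440
  sinθ=0.143020, cosθ=0.989720
  F = (M+m)·ẍ + m·l·cosθ·θ̈ − m·l·sinθ·θ̇² = -14.937600 + 1.331958 − 0.039052 = -13.644694
step 2→3:
  ẍ = (ẋ'−ẋ)/dt = (1.431511863−1.348770101)/0.014861 = 5.567712
  θ̈ = (θ̇'−θ̇)/dt = (-1.729801599−-1.631648934)/0.014861 = -6.604715
  sinθ=0.115102, cosθ=0.993354
  F = (M+m)·ẍ + m·l·cosθ·θ̈ − m·l·sinθ·θ̇² = 7.925136 + -0.499112 − 0.023312 = 7.402713

F_0 = 2.009137 N
F_1 = -13.644694 N
F_2 = 7.402713 N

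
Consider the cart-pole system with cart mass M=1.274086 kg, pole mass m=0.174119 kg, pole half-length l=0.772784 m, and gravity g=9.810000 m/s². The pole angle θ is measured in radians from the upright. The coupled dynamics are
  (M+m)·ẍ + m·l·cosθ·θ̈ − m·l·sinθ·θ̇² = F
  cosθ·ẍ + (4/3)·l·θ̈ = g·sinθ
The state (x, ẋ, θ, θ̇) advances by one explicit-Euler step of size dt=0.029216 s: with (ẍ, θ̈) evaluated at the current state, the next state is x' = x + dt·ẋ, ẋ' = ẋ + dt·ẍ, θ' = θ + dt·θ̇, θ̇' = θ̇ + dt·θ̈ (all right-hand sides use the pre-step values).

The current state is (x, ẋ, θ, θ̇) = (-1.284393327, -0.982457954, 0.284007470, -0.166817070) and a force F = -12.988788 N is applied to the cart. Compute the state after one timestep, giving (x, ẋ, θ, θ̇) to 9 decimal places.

sinθ=0.280204820, cosθ=0.959940237
temp = (F + m·l·θ̇²·sinθ)/(M+m) = (-12.988788 + 0.001049206)/1.448205 = -8.968163205
θ̈ = (g·sinθ − cosθ·temp)/(l·(4/3 − m·cos²θ/(M+m))) = 12.021779280
ẍ = temp − m·l·θ̈·cosθ/(M+m) = -10.040391317
Euler: x'=-1.284393327+0.029216·-0.982457954=-1.313096819, ẋ'=-0.982457954+0.029216·-10.040391317=-1.275798027
       θ'=0.284007470+0.029216·-0.166817070=0.279133742, θ̇'=-0.166817070+0.029216·12.021779280=0.184411233

(-1.313096819, -1.275798027, 0.279133742, 0.184411233)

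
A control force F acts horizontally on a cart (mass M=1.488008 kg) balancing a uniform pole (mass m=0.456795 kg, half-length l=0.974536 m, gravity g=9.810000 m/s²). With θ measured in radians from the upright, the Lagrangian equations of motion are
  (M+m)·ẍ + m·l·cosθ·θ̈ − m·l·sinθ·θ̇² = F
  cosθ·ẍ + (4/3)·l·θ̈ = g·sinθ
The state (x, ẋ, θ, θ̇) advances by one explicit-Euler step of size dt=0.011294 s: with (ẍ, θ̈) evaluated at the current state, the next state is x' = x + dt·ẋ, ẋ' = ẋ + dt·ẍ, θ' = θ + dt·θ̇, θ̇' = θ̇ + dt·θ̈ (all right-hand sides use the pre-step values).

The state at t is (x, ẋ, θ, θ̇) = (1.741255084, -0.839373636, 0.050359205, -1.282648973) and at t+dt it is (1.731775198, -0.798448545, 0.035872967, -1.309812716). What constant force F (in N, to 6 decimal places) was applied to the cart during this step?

ẍ = (ẋ'−ẋ)/dt = (-0.798448545−-0.839373636)/0.011294 = 3.623613
θ̈ = (θ̇'−θ̇)/dt = (-1.309812716−-1.282648973)/0.011294 = -2.405148
sinθ=0.050338, cosθ=0.998732
F = (M+m)·ẍ + m·l·cosθ·θ̈ − m·l·sinθ·θ̇² = 7.047214 + -1.069326 − 0.036866 = 5.941022

F = 5.941022 N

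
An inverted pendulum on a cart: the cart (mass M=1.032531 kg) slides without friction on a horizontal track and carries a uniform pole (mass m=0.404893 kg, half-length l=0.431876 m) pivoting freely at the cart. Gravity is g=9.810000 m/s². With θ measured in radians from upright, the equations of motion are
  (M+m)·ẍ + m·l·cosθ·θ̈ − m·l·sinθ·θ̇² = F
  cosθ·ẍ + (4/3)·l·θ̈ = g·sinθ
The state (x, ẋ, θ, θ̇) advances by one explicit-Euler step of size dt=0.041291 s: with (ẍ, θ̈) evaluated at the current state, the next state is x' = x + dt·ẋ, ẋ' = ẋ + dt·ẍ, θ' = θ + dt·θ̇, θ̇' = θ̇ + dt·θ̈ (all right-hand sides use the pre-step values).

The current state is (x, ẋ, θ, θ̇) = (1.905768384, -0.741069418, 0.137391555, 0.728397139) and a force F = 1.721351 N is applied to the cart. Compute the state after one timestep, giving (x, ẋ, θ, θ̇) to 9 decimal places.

(1.875168887, -0.692877001, 0.167467801, 0.741837225)

sinθ=0.136959719, cosθ=0.990576618
temp = (F + m·l·θ̇²·sinθ)/(M+m) = (1.721351 + 0.012706579)/1.437424 = 1.206364705
θ̈ = (g·sinθ − cosθ·temp)/(l·(4/3 − m·cos²θ/(M+m))) = 0.325496741
ẍ = temp − m·l·θ̈·cosθ/(M+m) = 1.167140950
Euler: x'=1.905768384+0.041291·-0.741069418=1.875168887, ẋ'=-0.741069418+0.041291·1.167140950=-0.692877001
       θ'=0.137391555+0.041291·0.728397139=0.167467801, θ̇'=0.728397139+0.041291·0.325496741=0.741837225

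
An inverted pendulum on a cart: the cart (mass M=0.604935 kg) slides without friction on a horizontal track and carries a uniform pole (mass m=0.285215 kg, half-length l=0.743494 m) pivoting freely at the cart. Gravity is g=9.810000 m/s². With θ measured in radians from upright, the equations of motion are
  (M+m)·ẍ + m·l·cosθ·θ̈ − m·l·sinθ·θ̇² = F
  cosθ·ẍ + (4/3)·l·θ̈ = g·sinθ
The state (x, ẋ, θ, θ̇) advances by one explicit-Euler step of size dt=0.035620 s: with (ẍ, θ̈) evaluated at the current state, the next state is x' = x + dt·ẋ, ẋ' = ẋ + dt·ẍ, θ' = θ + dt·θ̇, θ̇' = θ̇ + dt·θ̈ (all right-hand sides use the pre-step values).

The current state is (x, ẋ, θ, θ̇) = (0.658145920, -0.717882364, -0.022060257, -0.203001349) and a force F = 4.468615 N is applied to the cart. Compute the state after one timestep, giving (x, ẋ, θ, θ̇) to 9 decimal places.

sinθ=-0.022058468, cosθ=0.999756682
temp = (F + m·l·θ̇²·sinθ)/(M+m) = (4.468615 + -0.000192763)/0.890150 = 5.019853100
θ̈ = (g·sinθ − cosθ·temp)/(l·(4/3 − m·cos²θ/(M+m))) = -6.950225240
ẍ = temp − m·l·θ̈·cosθ/(M+m) = 6.675164969
Euler: x'=0.658145920+0.035620·-0.717882364=0.632574950, ẋ'=-0.717882364+0.035620·6.675164969=-0.480112988
       θ'=-0.022060257+0.035620·-0.203001349=-0.029291165, θ̇'=-0.203001349+0.035620·-6.950225240=-0.450568372

(0.632574950, -0.480112988, -0.029291165, -0.450568372)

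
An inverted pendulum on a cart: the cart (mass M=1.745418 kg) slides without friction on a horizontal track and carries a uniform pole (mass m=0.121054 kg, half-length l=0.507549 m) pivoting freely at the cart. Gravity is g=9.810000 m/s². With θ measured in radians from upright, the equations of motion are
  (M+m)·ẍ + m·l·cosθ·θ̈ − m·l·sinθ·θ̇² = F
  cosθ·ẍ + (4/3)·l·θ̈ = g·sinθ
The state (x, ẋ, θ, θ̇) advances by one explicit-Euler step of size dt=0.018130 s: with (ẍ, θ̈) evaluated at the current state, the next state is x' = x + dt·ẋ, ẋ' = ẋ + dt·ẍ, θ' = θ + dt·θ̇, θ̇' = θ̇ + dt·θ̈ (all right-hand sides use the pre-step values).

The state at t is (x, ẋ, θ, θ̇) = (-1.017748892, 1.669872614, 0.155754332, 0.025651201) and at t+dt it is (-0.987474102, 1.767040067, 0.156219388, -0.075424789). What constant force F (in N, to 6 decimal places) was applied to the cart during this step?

ẍ = (ẋ'−ẋ)/dt = (1.767040067−1.669872614)/0.018130 = 5.359484
θ̈ = (θ̇'−θ̇)/dt = (-0.075424789−0.025651201)/0.018130 = -5.575068
sinθ=0.155125, cosθ=0.987895
F = (M+m)·ẍ + m·l·cosθ·θ̈ − m·l·sinθ·θ̇² = 10.003328 + -0.338390 − 0.000006 = 9.664931

F = 9.664931 N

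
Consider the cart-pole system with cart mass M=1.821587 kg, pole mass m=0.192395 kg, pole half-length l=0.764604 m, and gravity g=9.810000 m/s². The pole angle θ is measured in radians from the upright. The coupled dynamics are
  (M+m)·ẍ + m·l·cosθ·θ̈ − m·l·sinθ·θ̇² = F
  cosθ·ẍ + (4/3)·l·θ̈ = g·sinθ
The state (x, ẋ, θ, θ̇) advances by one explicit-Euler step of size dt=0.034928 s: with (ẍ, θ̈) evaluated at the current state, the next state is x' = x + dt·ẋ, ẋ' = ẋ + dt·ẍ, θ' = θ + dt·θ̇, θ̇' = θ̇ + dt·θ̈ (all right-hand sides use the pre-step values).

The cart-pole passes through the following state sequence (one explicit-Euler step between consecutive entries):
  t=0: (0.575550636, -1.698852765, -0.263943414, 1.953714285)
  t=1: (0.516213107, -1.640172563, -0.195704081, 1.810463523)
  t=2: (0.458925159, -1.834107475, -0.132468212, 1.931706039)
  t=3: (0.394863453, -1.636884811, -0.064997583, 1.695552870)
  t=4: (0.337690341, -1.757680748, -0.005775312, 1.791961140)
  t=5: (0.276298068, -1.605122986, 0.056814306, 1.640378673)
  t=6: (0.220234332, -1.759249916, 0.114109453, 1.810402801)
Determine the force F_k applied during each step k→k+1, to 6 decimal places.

step 0→1:
  ẍ = (ẋ'−ẋ)/dt = (-1.640172563−-1.698852765)/0.034928 = 1.680033
  θ̈ = (θ̇'−θ̇)/dt = (1.810463523−1.953714285)/0.034928 = -4.101316
  sinθ=-0.260889, cosθ=0.965369
  F = (M+m)·ẍ + m·l·cosθ·θ̈ − m·l·sinθ·θ̇² = 3.383557 + -0.582434 − -0.146490 = 2.947613
step 1→2:
  ẍ = (ẋ'−ẋ)/dt = (-1.834107475−-1.640172563)/0.034928 = -5.552420
  θ̈ = (θ̇'−θ̇)/dt = (1.931706039−1.810463523)/0.034928 = 3.471213
  sinθ=-0.194457, cosθ=0.980911
  F = (M+m)·ẍ + m·l·cosθ·θ̈ − m·l·sinθ·θ̇² = -11.182473 + 0.500889 − -0.093764 = -10.587821
step 2→3:
  ẍ = (ẋ'−ẋ)/dt = (-1.636884811−-1.834107475)/0.034928 = 5.646549
  θ̈ = (θ̇'−θ̇)/dt = (1.695552870−1.931706039)/0.034928 = -6.761142
  sinθ=-0.132081, cosθ=0.991239
  F = (M+m)·ẍ + m·l·cosθ·θ̈ − m·l·sinθ·θ̇² = 11.372048 + -0.985891 − -0.072503 = 10.458660
step 3→4:
  ẍ = (ẋ'−ẋ)/dt = (-1.757680748−-1.636884811)/0.034928 = -3.458427
  θ̈ = (θ̇'−θ̇)/dt = (1.791961140−1.695552870)/0.034928 = 2.760200
  sinθ=-0.064952, cosθ=0.997888
  F = (M+m)·ẍ + m·l·cosθ·θ̈ − m·l·sinθ·θ̇² = -6.965210 + 0.405185 − -0.027469 = -6.532556
step 4→5:
  ẍ = (ẋ'−ẋ)/dt = (-1.605122986−-1.757680748)/0.034928 = 4.367778
  θ̈ = (θ̇'−θ̇)/dt = (1.640378673−1.791961140)/0.034928 = -4.339855
  sinθ=-0.005775, cosθ=0.999983
  F = (M+m)·ẍ + m·l·cosθ·θ̈ − m·l·sinθ·θ̇² = 8.796627 + -0.638408 − -0.002728 = 8.160947
step 5→6:
  ẍ = (ẋ'−ẋ)/dt = (-1.759249916−-1.605122986)/0.034928 = -4.412704
  θ̈ = (θ̇'−θ̇)/dt = (1.810402801−1.640378673)/0.034928 = 4.867846
  sinθ=0.056784, cosθ=0.998387
  F = (M+m)·ẍ + m·l·cosθ·θ̈ − m·l·sinθ·θ̇² = -8.887107 + 0.714934 − 0.022477 = -8.194650

F_0 = 2.947613 N
F_1 = -10.587821 N
F_2 = 10.458660 N
F_3 = -6.532556 N
F_4 = 8.160947 N
F_5 = -8.194650 N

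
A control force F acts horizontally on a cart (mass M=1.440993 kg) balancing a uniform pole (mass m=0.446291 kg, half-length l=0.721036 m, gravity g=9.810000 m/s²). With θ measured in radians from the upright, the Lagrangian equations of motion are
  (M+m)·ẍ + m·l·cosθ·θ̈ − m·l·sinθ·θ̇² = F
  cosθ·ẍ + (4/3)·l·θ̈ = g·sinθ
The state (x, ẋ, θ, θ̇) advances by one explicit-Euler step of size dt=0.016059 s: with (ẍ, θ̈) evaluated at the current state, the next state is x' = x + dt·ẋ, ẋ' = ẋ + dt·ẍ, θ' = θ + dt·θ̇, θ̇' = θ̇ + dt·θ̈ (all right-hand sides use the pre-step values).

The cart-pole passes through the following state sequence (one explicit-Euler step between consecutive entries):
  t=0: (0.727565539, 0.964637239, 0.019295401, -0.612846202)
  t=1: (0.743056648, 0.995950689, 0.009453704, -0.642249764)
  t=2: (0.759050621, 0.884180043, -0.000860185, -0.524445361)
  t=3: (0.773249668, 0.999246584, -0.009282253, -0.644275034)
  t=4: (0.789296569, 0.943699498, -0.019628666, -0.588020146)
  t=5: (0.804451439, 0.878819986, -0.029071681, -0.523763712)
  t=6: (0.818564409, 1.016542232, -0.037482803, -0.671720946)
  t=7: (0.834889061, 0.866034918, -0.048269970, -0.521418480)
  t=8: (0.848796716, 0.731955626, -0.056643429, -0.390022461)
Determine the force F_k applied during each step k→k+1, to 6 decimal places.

F_0 = 3.088602 N
F_1 = -10.776281 N
F_2 = 11.121755 N
F_3 = -5.399566 N
F_4 = -6.335250 N
F_5 = 13.224415 N
F_6 = -14.672802 N
F_7 = -13.123170 N

step 0→1:
  ẍ = (ẋ'−ẋ)/dt = (0.995950689−0.964637239)/0.016059 = 1.949900
  θ̈ = (θ̇'−θ̇)/dt = (-0.642249764−-0.612846202)/0.016059 = -1.830971
  sinθ=0.019294, cosθ=0.999814
  F = (M+m)·ẍ + m·l·cosθ·θ̈ − m·l·sinθ·θ̇² = 3.680016 + -0.589082 − 0.002332 = 3.088602
step 1→2:
  ẍ = (ẋ'−ẋ)/dt = (0.884180043−0.995950689)/0.016059 = -6.960000
  θ̈ = (θ̇'−θ̇)/dt = (-0.524445361−-0.642249764)/0.016059 = 7.335725
  sinθ=0.009454, cosθ=0.999955
  F = (M+m)·ẍ + m·l·cosθ·θ̈ − m·l·sinθ·θ̇² = -13.135497 + 2.360471 − 0.001255 = -10.776281
step 2→3:
  ẍ = (ẋ'−ẋ)/dt = (0.999246584−0.884180043)/0.016059 = 7.165237
  θ̈ = (θ̇'−θ̇)/dt = (-0.644275034−-0.524445361)/0.016059 = -7.461839
  sinθ=-0.000860, cosθ=1.000000
  F = (M+m)·ẍ + m·l·cosθ·θ̈ − m·l·sinθ·θ̇² = 13.522837 + -2.401158 − -0.000076 = 11.121755
step 3→4:
  ẍ = (ẋ'−ẋ)/dt = (0.943699498−0.999246584)/0.016059 = -3.458938
  θ̈ = (θ̇'−θ̇)/dt = (-0.588020146−-0.644275034)/0.016059 = 3.503013
  sinθ=-0.009282, cosθ=0.999957
  F = (M+m)·ẍ + m·l·cosθ·θ̈ − m·l·sinθ·θ̇² = -6.527998 + 1.127193 − -0.001240 = -5.399566
step 4→5:
  ẍ = (ẋ'−ẋ)/dt = (0.878819986−0.943699498)/0.016059 = -4.040072
  θ̈ = (θ̇'−θ̇)/dt = (-0.523763712−-0.588020146)/0.016059 = 4.001272
  sinθ=-0.019627, cosθ=0.999807
  F = (M+m)·ẍ + m·l·cosθ·θ̈ − m·l·sinθ·θ̇² = -7.624763 + 1.287329 − -0.002184 = -6.335250
step 5→6:
  ẍ = (ẋ'−ẋ)/dt = (1.016542232−0.878819986)/0.016059 = 8.576016
  θ̈ = (θ̇'−θ̇)/dt = (-0.671720946−-0.523763712)/0.016059 = -9.213353
  sinθ=-0.029068, cosθ=0.999577
  F = (M+m)·ẍ + m·l·cosθ·θ̈ − m·l·sinθ·θ̇² = 16.185378 + -2.963529 − -0.002566 = 13.224415
step 6→7:
  ẍ = (ẋ'−ẋ)/dt = (0.866034918−1.016542232)/0.016059 = -9.372147
  θ̈ = (θ̇'−θ̇)/dt = (-0.521418480−-0.671720946)/0.016059 = 9.359391
  sinθ=-0.037474, cosθ=0.999298
  F = (M+m)·ẍ + m·l·cosθ·θ̈ − m·l·sinθ·θ̇² = -17.687904 + 3.009661 − -0.005441 = -14.672802
step 7→8:
  ẍ = (ẋ'−ẋ)/dt = (0.731955626−0.866034918)/0.016059 = -8.349168
  θ̈ = (θ̇'−θ̇)/dt = (-0.390022461−-0.521418480)/0.016059 = 8.182080
  sinθ=-0.048251, cosθ=0.998835
  F = (M+m)·ẍ + m·l·cosθ·θ̈ − m·l·sinθ·θ̇² = -15.757251 + 2.629860 − -0.004221 = -13.123170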